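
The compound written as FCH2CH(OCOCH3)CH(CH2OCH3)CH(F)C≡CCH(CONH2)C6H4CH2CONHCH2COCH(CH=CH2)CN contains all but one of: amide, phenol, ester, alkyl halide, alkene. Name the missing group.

phenol

alkene: present (CH(CH=CH2) — pendant –CH=CH2: C=C double bond → alkene).
alkyl halide: present (FCH2 — halogen on an sp³ carbon → alkyl halide).
ester: present (CH(OCOCH3) — pendant –OC(=O)CH3: an acyloxy group → ester).
amide: present (CH(CONH2) — pendant –CONH2: carbonyl C bonded to C and N → amide).
phenol: no segment matches this pattern.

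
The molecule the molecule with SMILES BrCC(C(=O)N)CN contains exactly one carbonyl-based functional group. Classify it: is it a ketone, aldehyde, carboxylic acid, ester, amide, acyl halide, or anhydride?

The carbonyl is in the CH(CONH2) segment: pendant –CONH2: carbonyl C bonded to C and N → amide.

amide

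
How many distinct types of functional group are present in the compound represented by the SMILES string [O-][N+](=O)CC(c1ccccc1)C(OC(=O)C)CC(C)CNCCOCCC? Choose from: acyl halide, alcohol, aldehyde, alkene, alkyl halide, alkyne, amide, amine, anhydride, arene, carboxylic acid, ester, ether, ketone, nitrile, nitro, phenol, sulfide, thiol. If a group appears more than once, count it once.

Reading the structure from left to right:
  O2NCH2: –NO2 on carbon → nitro group.
  CH(C6H5): pendant –C6H5: benzene ring → arene.
  CH(OCOCH3): pendant –OC(=O)CH3: an acyloxy group → ester.
  CH2NHCH2: C–N–C with sp³ carbons and no adjacent C=O → amine (secondary).
  CH2OCH2: C–O–C with sp³ carbons on both sides and no adjacent C=O → ether.
Distinct types present: amine, arene, ester, ether, nitro.

5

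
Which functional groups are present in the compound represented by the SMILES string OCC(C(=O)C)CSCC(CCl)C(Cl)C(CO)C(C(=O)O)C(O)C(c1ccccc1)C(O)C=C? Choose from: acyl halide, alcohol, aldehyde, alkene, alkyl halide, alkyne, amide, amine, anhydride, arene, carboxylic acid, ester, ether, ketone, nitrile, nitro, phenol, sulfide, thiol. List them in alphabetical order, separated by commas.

alcohol, alkene, alkyl halide, arene, carboxylic acid, ketone, sulfide

HO– on an sp³ carbon → alcohol.
pendant –COCH3: carbonyl C bonded to two carbons → ketone.
C–S–C linkage → sulfide (thioether).
pendant –CH2X: halogen on sp³ carbon → alkyl halide.
halogen on an sp³ carbon → alkyl halide.
pendant –CH2OH on an sp³ backbone C → alcohol.
pendant –COOH: carbonyl C bonded to C and –OH → carboxylic acid.
–OH on an sp³ carbon → alcohol (secondary).
pendant –C6H5: benzene ring → arene.
–OH on an sp³ carbon → alcohol (secondary).
C=C double bond → alkene.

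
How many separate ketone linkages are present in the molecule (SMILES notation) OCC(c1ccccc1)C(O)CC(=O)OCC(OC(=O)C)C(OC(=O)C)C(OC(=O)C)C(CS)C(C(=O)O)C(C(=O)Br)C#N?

0

HO– on an sp³ carbon → alcohol.
pendant –C6H5: benzene ring → arene.
–OH on an sp³ carbon → alcohol (secondary).
–C(=O)–O–C with C on the carbonyl side → ester.
pendant –OC(=O)CH3: an acyloxy group → ester.
pendant –OC(=O)CH3: an acyloxy group → ester.
pendant –OC(=O)CH3: an acyloxy group → ester.
pendant –CH2SH → thiol.
pendant –COOH: carbonyl C bonded to C and –OH → carboxylic acid.
pendant –C(=O)X: carbonyl C bonded to C and halogen → acyl halide.
–C≡N: carbon triple-bonded to nitrogen → nitrile.
No segment is a ketone: CH2COOCH2 is ester, not ketone; CH(OCOCH3) is ester, not ketone; CH(OCOCH3) is ester, not ketone. → 0.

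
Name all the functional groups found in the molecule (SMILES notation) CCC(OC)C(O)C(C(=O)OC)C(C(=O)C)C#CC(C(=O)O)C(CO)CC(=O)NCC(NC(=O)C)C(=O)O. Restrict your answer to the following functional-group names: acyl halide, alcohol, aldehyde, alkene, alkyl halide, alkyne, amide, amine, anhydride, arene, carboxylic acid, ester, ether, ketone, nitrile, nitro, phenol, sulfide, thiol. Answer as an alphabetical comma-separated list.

Working along the chain:
  CH(OCH3): pendant –OCH3: C–O–C with sp³ C, no adjacent C=O → ether.
  CH(OH): –OH on an sp³ carbon → alcohol (secondary).
  CH(COOCH3): pendant –COOCH3: carbonyl C bonded to C and –OCH3 → ester.
  CH(COCH3): pendant –COCH3: carbonyl C bonded to two carbons → ketone.
  C≡C: C≡C triple bond → alkyne.
  CH(COOH): pendant –COOH: carbonyl C bonded to C and –OH → carboxylic acid.
  CH(CH2OH): pendant –CH2OH on an sp³ backbone C → alcohol.
  CH2CONHCH2: –C(=O)–N– linkage → amide (the N is not an amine).
  CH(NHCOCH3): pendant –NHC(=O)CH3: N bonded to a carbonyl → amide (not amine).
  COOH: –COOH: carbonyl C bonded to –OH and C → carboxylic acid (the –OH is not a separate alcohol).

alcohol, alkyne, amide, carboxylic acid, ester, ether, ketone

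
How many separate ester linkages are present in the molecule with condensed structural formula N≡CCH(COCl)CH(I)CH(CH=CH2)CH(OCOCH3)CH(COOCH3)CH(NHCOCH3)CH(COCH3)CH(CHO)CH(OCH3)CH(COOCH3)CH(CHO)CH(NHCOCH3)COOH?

3

Working along the chain:
  N≡C: N≡C–: carbon triple-bonded to nitrogen → nitrile.
  CH(COCl): pendant –C(=O)X: carbonyl C bonded to C and halogen → acyl halide.
  CH(I): halogen on an sp³ carbon → alkyl halide.
  CH(CH=CH2): pendant –CH=CH2: C=C double bond → alkene.
  CH(OCOCH3): pendant –OC(=O)CH3: an acyloxy group → ester.
  CH(COOCH3): pendant –COOCH3: carbonyl C bonded to C and –OCH3 → ester.
  CH(NHCOCH3): pendant –NHC(=O)CH3: N bonded to a carbonyl → amide (not amine).
  CH(COCH3): pendant –COCH3: carbonyl C bonded to two carbons → ketone.
  CH(CHO): pendant –CHO: carbonyl C bonded to C and H → aldehyde.
  CH(OCH3): pendant –OCH3: C–O–C with sp³ C, no adjacent C=O → ether.
  CH(COOCH3): pendant –COOCH3: carbonyl C bonded to C and –OCH3 → ester.
  CH(CHO): pendant –CHO: carbonyl C bonded to C and H → aldehyde.
  CH(NHCOCH3): pendant –NHC(=O)CH3: N bonded to a carbonyl → amide (not amine).
  COOH: –COOH: carbonyl C bonded to –OH and C → carboxylic acid (the –OH is not a separate alcohol).
Ester appears at: CH(OCOCH3), CH(COOCH3), CH(COOCH3) → 3.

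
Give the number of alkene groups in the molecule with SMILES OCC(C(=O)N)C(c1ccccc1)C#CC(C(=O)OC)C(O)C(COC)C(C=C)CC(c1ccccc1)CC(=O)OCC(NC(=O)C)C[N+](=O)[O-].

1

HO– on an sp³ carbon → alcohol.
pendant –CONH2: carbonyl C bonded to C and N → amide.
pendant –C6H5: benzene ring → arene.
C≡C triple bond → alkyne.
pendant –COOCH3: carbonyl C bonded to C and –OCH3 → ester.
–OH on an sp³ carbon → alcohol (secondary).
pendant –CH2OCH3: C–O–C linkage → ether.
pendant –CH=CH2: C=C double bond → alkene.
pendant –C6H5: benzene ring → arene.
–C(=O)–O–C with C on the carbonyl side → ester.
pendant –NHC(=O)CH3: N bonded to a carbonyl → amide (not amine).
–NO2 on carbon → nitro group.
Alkene appears at: CH(CH=CH2) → 1.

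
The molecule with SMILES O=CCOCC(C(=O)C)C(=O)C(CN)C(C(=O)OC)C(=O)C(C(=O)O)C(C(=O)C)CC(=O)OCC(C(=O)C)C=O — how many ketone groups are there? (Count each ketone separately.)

5

Reading the structure from left to right:
  OHC: terminal –CHO: carbonyl C bonded to H and C → aldehyde.
  CH2OCH2: C–O–C with sp³ carbons on both sides and no adjacent C=O → ether.
  CH(COCH3): pendant –COCH3: carbonyl C bonded to two carbons → ketone.
  CO: –C(=O)– with carbon on both sides → ketone.
  CH(CH2NH2): pendant –CH2NH2: N on sp³ C, no adjacent C=O → amine.
  CH(COOCH3): pendant –COOCH3: carbonyl C bonded to C and –OCH3 → ester.
  CO: –C(=O)– with carbon on both sides → ketone.
  CH(COOH): pendant –COOH: carbonyl C bonded to C and –OH → carboxylic acid.
  CH(COCH3): pendant –COCH3: carbonyl C bonded to two carbons → ketone.
  CH2COOCH2: –C(=O)–O–C with C on the carbonyl side → ester.
  CH(COCH3): pendant –COCH3: carbonyl C bonded to two carbons → ketone.
  CHO: terminal –CHO: carbonyl C bonded to H and C → aldehyde.
Ketone appears at: CH(COCH3), CO, CO, CH(COCH3), CH(COCH3) → 5.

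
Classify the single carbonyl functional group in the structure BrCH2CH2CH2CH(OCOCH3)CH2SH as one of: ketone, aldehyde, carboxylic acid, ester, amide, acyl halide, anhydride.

The carbonyl is in the CH(OCOCH3) segment: pendant –OC(=O)CH3: an acyloxy group → ester.

ester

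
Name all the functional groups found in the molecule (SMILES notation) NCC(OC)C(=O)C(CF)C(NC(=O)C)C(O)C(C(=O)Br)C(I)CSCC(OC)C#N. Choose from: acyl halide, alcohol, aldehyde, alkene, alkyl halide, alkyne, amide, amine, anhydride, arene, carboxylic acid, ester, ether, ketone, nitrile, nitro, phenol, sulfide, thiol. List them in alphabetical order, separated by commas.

Reading the structure from left to right:
  H2NCH2: –NH2 on an sp³ carbon with no adjacent C=O → amine.
  CH(OCH3): pendant –OCH3: C–O–C with sp³ C, no adjacent C=O → ether.
  CO: –C(=O)– with carbon on both sides → ketone.
  CH(CH2F): pendant –CH2X: halogen on sp³ carbon → alkyl halide.
  CH(NHCOCH3): pendant –NHC(=O)CH3: N bonded to a carbonyl → amide (not amine).
  CH(OH): –OH on an sp³ carbon → alcohol (secondary).
  CH(COBr): pendant –C(=O)X: carbonyl C bonded to C and halogen → acyl halide.
  CH(I): halogen on an sp³ carbon → alkyl halide.
  CH2SCH2: C–S–C linkage → sulfide (thioether).
  CH(OCH3): pendant –OCH3: C–O–C with sp³ C, no adjacent C=O → ether.
  CN: –C≡N: carbon triple-bonded to nitrogen → nitrile.

acyl halide, alcohol, alkyl halide, amide, amine, ether, ketone, nitrile, sulfide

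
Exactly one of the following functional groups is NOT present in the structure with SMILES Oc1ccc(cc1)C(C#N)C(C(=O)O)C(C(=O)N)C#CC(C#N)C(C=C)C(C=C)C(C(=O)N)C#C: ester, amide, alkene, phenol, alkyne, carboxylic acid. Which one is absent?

ester

phenol: present (HOC6H4 — –OH attached directly to an aromatic ring → phenol (not alcohol); the ring itself is an arene).
alkyne: present (C≡C — C≡C triple bond → alkyne).
carboxylic acid: present (CH(COOH) — pendant –COOH: carbonyl C bonded to C and –OH → carboxylic acid).
alkene: present (CH(CH=CH2) — pendant –CH=CH2: C=C double bond → alkene).
amide: present (CH(CONH2) — pendant –CONH2: carbonyl C bonded to C and N → amide).
ester: no segment matches this pattern.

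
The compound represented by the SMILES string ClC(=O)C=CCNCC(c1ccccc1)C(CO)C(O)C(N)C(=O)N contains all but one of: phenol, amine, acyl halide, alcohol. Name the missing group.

phenol

acyl halide: present (ClCO — –C(=O)Cl: carbonyl C bonded to C and to a halogen → acyl halide (not alkyl halide)).
alcohol: present (CH(CH2OH) — pendant –CH2OH on an sp³ backbone C → alcohol).
amine: present (CH2NHCH2 — C–N–C with sp³ carbons and no adjacent C=O → amine (secondary)).
phenol: absent. In each of CH(CH2OH) and CH(OH), the –OH is on an sp³ carbon, not on an aromatic ring, so it is an alcohol.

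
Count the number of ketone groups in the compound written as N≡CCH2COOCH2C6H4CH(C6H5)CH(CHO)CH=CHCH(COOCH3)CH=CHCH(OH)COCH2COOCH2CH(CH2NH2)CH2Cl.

1

N≡C–: carbon triple-bonded to nitrogen → nitrile.
–C(=O)–O–C with C on the carbonyl side → ester.
para-disubstituted benzene ring → arene.
pendant –C6H5: benzene ring → arene.
pendant –CHO: carbonyl C bonded to C and H → aldehyde.
C=C double bond → alkene.
pendant –COOCH3: carbonyl C bonded to C and –OCH3 → ester.
C=C double bond → alkene.
–OH on an sp³ carbon → alcohol (secondary).
–C(=O)– with carbon on both sides → ketone.
–C(=O)–O–C with C on the carbonyl side → ester.
pendant –CH2NH2: N on sp³ C, no adjacent C=O → amine.
halogen on an sp³ carbon → alkyl halide.
Ketone appears at: CO → 1.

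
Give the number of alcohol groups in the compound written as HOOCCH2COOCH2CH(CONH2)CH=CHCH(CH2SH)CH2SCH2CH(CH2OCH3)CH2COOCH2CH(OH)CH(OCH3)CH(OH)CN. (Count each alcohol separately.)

2

Working along the chain:
  HOOC: –COOH: carbonyl C bonded to –OH and C → carboxylic acid (the –OH is not a separate alcohol).
  CH2COOCH2: –C(=O)–O–C with C on the carbonyl side → ester.
  CH(CONH2): pendant –CONH2: carbonyl C bonded to C and N → amide.
  CH=CH: C=C double bond → alkene.
  CH(CH2SH): pendant –CH2SH → thiol.
  CH2SCH2: C–S–C linkage → sulfide (thioether).
  CH(CH2OCH3): pendant –CH2OCH3: C–O–C linkage → ether.
  CH2COOCH2: –C(=O)–O–C with C on the carbonyl side → ester.
  CH(OH): –OH on an sp³ carbon → alcohol (secondary).
  CH(OCH3): pendant –OCH3: C–O–C with sp³ C, no adjacent C=O → ether.
  CH(OH): –OH on an sp³ carbon → alcohol (secondary).
  CN: –C≡N: carbon triple-bonded to nitrogen → nitrile.
Alcohol appears at: CH(OH), CH(OH) → 2.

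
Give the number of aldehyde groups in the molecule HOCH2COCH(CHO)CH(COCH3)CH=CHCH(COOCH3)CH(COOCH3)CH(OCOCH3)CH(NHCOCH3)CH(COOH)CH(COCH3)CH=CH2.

HO– on an sp³ carbon → alcohol.
–C(=O)– with carbon on both sides → ketone.
pendant –CHO: carbonyl C bonded to C and H → aldehyde.
pendant –COCH3: carbonyl C bonded to two carbons → ketone.
C=C double bond → alkene.
pendant –COOCH3: carbonyl C bonded to C and –OCH3 → ester.
pendant –COOCH3: carbonyl C bonded to C and –OCH3 → ester.
pendant –OC(=O)CH3: an acyloxy group → ester.
pendant –NHC(=O)CH3: N bonded to a carbonyl → amide (not amine).
pendant –COOH: carbonyl C bonded to C and –OH → carboxylic acid.
pendant –COCH3: carbonyl C bonded to two carbons → ketone.
C=C double bond → alkene.
Aldehyde appears at: CH(CHO) → 1.

1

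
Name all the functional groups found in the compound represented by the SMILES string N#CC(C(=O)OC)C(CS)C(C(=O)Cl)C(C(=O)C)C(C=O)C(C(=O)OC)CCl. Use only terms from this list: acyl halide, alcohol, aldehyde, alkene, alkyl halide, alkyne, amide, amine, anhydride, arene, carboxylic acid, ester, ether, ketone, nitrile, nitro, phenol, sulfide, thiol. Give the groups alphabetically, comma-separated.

acyl halide, aldehyde, alkyl halide, ester, ketone, nitrile, thiol

N≡C–: carbon triple-bonded to nitrogen → nitrile.
pendant –COOCH3: carbonyl C bonded to C and –OCH3 → ester.
pendant –CH2SH → thiol.
pendant –C(=O)X: carbonyl C bonded to C and halogen → acyl halide.
pendant –COCH3: carbonyl C bonded to two carbons → ketone.
pendant –CHO: carbonyl C bonded to C and H → aldehyde.
pendant –COOCH3: carbonyl C bonded to C and –OCH3 → ester.
halogen on an sp³ carbon → alkyl halide.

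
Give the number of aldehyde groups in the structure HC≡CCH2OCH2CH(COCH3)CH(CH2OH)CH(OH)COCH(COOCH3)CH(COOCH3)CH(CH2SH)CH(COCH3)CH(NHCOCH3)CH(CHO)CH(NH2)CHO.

C≡C triple bond → alkyne.
C–O–C with sp³ carbons on both sides and no adjacent C=O → ether.
pendant –COCH3: carbonyl C bonded to two carbons → ketone.
pendant –CH2OH on an sp³ backbone C → alcohol.
–OH on an sp³ carbon → alcohol (secondary).
–C(=O)– with carbon on both sides → ketone.
pendant –COOCH3: carbonyl C bonded to C and –OCH3 → ester.
pendant –COOCH3: carbonyl C bonded to C and –OCH3 → ester.
pendant –CH2SH → thiol.
pendant –COCH3: carbonyl C bonded to two carbons → ketone.
pendant –NHC(=O)CH3: N bonded to a carbonyl → amide (not amine).
pendant –CHO: carbonyl C bonded to C and H → aldehyde.
–NH2 on an sp³ carbon with no adjacent C=O → amine.
terminal –CHO: carbonyl C bonded to H and C → aldehyde.
Aldehyde appears at: CH(CHO), CHO → 2.

2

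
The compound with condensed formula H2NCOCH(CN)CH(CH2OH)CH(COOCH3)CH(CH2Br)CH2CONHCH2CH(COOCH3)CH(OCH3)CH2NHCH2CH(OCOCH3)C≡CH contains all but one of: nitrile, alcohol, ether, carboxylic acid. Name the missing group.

carboxylic acid

alcohol: present (CH(CH2OH) — pendant –CH2OH on an sp³ backbone C → alcohol).
nitrile: present (CH(CN) — pendant –C≡N: nitrile).
ether: present (CH(OCH3) — pendant –OCH3: C–O–C with sp³ C, no adjacent C=O → ether).
carboxylic acid: absent. In each of CH(COOCH3) and CH(OCOCH3), the acyl oxygen is bonded to carbon (–O–C), not to H, so this is an ester. In each of H2NCO and CH2CONHCH2, the carbonyl is bonded to nitrogen, not to –OH; that is an amide.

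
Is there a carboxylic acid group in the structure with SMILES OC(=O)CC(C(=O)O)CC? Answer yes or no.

Reading the structure from left to right:
  HOOC: –COOH: carbonyl C bonded to –OH and C → carboxylic acid (the –OH is not a separate alcohol).
  CH(COOH): pendant –COOH: carbonyl C bonded to C and –OH → carboxylic acid.
The HOOC segment supplies the carboxylic acid: –COOH: carbonyl C bonded to –OH and C → carboxylic acid (the –OH is not a separate alcohol).

yes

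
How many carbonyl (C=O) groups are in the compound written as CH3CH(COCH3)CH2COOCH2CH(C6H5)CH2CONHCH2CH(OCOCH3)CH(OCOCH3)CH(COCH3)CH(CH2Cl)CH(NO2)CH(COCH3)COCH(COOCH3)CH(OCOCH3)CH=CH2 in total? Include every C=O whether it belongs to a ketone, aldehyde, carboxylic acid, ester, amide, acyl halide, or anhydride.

10

CH(COCH3): ketone, 1 C=O (running total 1).
CH2COOCH2: ester, 1 C=O (running total 2).
CH2CONHCH2: amide, 1 C=O (running total 3).
CH(OCOCH3): ester, 1 C=O (running total 4).
CH(OCOCH3): ester, 1 C=O (running total 5).
CH(COCH3): ketone, 1 C=O (running total 6).
CH(COCH3): ketone, 1 C=O (running total 7).
CO: ketone, 1 C=O (running total 8).
CH(COOCH3): ester, 1 C=O (running total 9).
CH(OCOCH3): ester, 1 C=O (running total 10).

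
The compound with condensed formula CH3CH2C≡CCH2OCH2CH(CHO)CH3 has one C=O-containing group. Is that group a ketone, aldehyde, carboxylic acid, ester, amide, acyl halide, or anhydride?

The carbonyl is in the CH(CHO) segment: pendant –CHO: carbonyl C bonded to C and H → aldehyde.

aldehyde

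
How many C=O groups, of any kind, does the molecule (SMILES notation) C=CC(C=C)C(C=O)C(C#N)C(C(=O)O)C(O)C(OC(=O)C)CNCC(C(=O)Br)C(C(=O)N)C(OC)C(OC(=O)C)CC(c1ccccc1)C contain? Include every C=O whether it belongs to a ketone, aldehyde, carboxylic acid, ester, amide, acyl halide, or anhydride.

6

CH(CHO): aldehyde, 1 C=O (running total 1).
CH(COOH): carboxylic acid, 1 C=O (running total 2).
CH(OCOCH3): ester, 1 C=O (running total 3).
CH(COBr): acyl halide, 1 C=O (running total 4).
CH(CONH2): amide, 1 C=O (running total 5).
CH(OCOCH3): ester, 1 C=O (running total 6).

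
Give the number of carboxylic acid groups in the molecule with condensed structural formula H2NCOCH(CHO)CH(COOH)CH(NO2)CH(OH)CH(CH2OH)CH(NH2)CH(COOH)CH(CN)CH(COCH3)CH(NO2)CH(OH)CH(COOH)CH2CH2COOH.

4

–C(=O)NH2: carbonyl C bonded to C and to N → amide (the N is not a separate amine).
pendant –CHO: carbonyl C bonded to C and H → aldehyde.
pendant –COOH: carbonyl C bonded to C and –OH → carboxylic acid.
–NO2 on an sp³ carbon → nitro (the N=O is not a carbonyl).
–OH on an sp³ carbon → alcohol (secondary).
pendant –CH2OH on an sp³ backbone C → alcohol.
–NH2 on an sp³ carbon with no adjacent C=O → amine.
pendant –COOH: carbonyl C bonded to C and –OH → carboxylic acid.
pendant –C≡N: nitrile.
pendant –COCH3: carbonyl C bonded to two carbons → ketone.
–NO2 on an sp³ carbon → nitro (the N=O is not a carbonyl).
–OH on an sp³ carbon → alcohol (secondary).
pendant –COOH: carbonyl C bonded to C and –OH → carboxylic acid.
–COOH: carbonyl C bonded to –OH and C → carboxylic acid (the –OH is not a separate alcohol).
Carboxylic acid appears at: CH(COOH), CH(COOH), CH(COOH), COOH → 4.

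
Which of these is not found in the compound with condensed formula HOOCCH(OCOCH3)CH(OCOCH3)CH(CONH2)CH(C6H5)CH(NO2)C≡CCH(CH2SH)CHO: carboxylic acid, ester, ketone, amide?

ketone

ester: present (CH(OCOCH3) — pendant –OC(=O)CH3: an acyloxy group → ester).
carboxylic acid: present (HOOC — –COOH: carbonyl C bonded to –OH and C → carboxylic acid (the –OH is not a separate alcohol)).
amide: present (CH(CONH2) — pendant –CONH2: carbonyl C bonded to C and N → amide).
ketone: absent. In CH(OCOCH3), the C=O is bonded to an –O–C group, which defines an ester, not a ketone. In CH(CONH2), the C=O is bonded to nitrogen, which defines an amide, not a ketone. In HOOC, the C=O bears an –OH, making it a carboxylic acid rather than a ketone. In CHO, the carbonyl carbon carries an H, so it is an aldehyde, not a ketone.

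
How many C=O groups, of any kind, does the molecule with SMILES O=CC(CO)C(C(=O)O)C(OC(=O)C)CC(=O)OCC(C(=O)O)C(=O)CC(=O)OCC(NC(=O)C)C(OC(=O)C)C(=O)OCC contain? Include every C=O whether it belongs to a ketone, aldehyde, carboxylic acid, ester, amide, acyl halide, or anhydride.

OHC: aldehyde, 1 C=O (running total 1).
CH(COOH): carboxylic acid, 1 C=O (running total 2).
CH(OCOCH3): ester, 1 C=O (running total 3).
CH2COOCH2: ester, 1 C=O (running total 4).
CH(COOH): carboxylic acid, 1 C=O (running total 5).
CO: ketone, 1 C=O (running total 6).
CH2COOCH2: ester, 1 C=O (running total 7).
CH(NHCOCH3): amide, 1 C=O (running total 8).
CH(OCOCH3): ester, 1 C=O (running total 9).
COOCH2CH3: ester, 1 C=O (running total 10).

10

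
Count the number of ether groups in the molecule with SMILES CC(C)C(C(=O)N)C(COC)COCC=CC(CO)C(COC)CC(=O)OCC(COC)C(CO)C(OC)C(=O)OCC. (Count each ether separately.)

5

Reading the structure from left to right:
  CH(CONH2): pendant –CONH2: carbonyl C bonded to C and N → amide.
  CH(CH2OCH3): pendant –CH2OCH3: C–O–C linkage → ether.
  CH2OCH2: C–O–C with sp³ carbons on both sides and no adjacent C=O → ether.
  CH=CH: C=C double bond → alkene.
  CH(CH2OH): pendant –CH2OH on an sp³ backbone C → alcohol.
  CH(CH2OCH3): pendant –CH2OCH3: C–O–C linkage → ether.
  CH2COOCH2: –C(=O)–O–C with C on the carbonyl side → ester.
  CH(CH2OCH3): pendant –CH2OCH3: C–O–C linkage → ether.
  CH(CH2OH): pendant –CH2OH on an sp³ backbone C → alcohol.
  CH(OCH3): pendant –OCH3: C–O–C with sp³ C, no adjacent C=O → ether.
  COOCH2CH3: –C(=O)OCH2CH3: carbonyl C bonded to C and to –OEt → ester.
Ether appears at: CH(CH2OCH3), CH2OCH2, CH(CH2OCH3), CH(CH2OCH3), CH(OCH3) → 5.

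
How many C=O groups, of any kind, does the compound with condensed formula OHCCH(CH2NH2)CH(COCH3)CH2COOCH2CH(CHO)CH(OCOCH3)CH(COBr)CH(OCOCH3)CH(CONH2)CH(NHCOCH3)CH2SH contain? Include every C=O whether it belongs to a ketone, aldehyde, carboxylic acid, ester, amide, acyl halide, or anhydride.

OHC: aldehyde, 1 C=O (running total 1).
CH(COCH3): ketone, 1 C=O (running total 2).
CH2COOCH2: ester, 1 C=O (running total 3).
CH(CHO): aldehyde, 1 C=O (running total 4).
CH(OCOCH3): ester, 1 C=O (running total 5).
CH(COBr): acyl halide, 1 C=O (running total 6).
CH(OCOCH3): ester, 1 C=O (running total 7).
CH(CONH2): amide, 1 C=O (running total 8).
CH(NHCOCH3): amide, 1 C=O (running total 9).

9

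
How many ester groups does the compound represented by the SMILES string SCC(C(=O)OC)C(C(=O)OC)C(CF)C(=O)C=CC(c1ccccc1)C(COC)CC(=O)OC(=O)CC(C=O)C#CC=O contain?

2

Working along the chain:
  HSCH2: –SH on an sp³ carbon → thiol.
  CH(COOCH3): pendant –COOCH3: carbonyl C bonded to C and –OCH3 → ester.
  CH(COOCH3): pendant –COOCH3: carbonyl C bonded to C and –OCH3 → ester.
  CH(CH2F): pendant –CH2X: halogen on sp³ carbon → alkyl halide.
  CO: –C(=O)– with carbon on both sides → ketone.
  CH=CH: C=C double bond → alkene.
  CH(C6H5): pendant –C6H5: benzene ring → arene.
  CH(CH2OCH3): pendant –CH2OCH3: C–O–C linkage → ether.
  CH2CO-O-COCH2: two acyl groups sharing one oxygen, –C(=O)–O–C(=O)– → anhydride.
  CH(CHO): pendant –CHO: carbonyl C bonded to C and H → aldehyde.
  C≡C: C≡C triple bond → alkyne.
  CHO: terminal –CHO: carbonyl C bonded to H and C → aldehyde.
Ester appears at: CH(COOCH3), CH(COOCH3) → 2.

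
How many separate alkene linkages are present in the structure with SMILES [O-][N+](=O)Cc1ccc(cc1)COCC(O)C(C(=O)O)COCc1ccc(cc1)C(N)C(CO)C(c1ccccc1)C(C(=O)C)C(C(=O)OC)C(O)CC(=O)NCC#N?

0

Reading the structure from left to right:
  O2NCH2: –NO2 on carbon → nitro group.
  C6H4: para-disubstituted benzene ring → arene.
  CH2OCH2: C–O–C with sp³ carbons on both sides and no adjacent C=O → ether.
  CH(OH): –OH on an sp³ carbon → alcohol (secondary).
  CH(COOH): pendant –COOH: carbonyl C bonded to C and –OH → carboxylic acid.
  CH2OCH2: C–O–C with sp³ carbons on both sides and no adjacent C=O → ether.
  C6H4: para-disubstituted benzene ring → arene.
  CH(NH2): –NH2 on an sp³ carbon with no adjacent C=O → amine.
  CH(CH2OH): pendant –CH2OH on an sp³ backbone C → alcohol.
  CH(C6H5): pendant –C6H5: benzene ring → arene.
  CH(COCH3): pendant –COCH3: carbonyl C bonded to two carbons → ketone.
  CH(COOCH3): pendant –COOCH3: carbonyl C bonded to C and –OCH3 → ester.
  CH(OH): –OH on an sp³ carbon → alcohol (secondary).
  CH2CONHCH2: –C(=O)–N– linkage → amide (the N is not an amine).
  CN: –C≡N: carbon triple-bonded to nitrogen → nitrile.
No segment is a alkene: C6H4 is arene, not alkene; C6H4 is arene, not alkene; CH(C6H5) is arene, not alkene. → 0.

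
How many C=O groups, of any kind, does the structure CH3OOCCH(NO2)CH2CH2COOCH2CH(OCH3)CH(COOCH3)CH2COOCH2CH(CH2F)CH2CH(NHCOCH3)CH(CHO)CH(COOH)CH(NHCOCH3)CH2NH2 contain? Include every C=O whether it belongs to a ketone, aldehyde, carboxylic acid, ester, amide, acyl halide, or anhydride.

CH3OOC: ester, 1 C=O (running total 1).
CH2COOCH2: ester, 1 C=O (running total 2).
CH(COOCH3): ester, 1 C=O (running total 3).
CH2COOCH2: ester, 1 C=O (running total 4).
CH(NHCOCH3): amide, 1 C=O (running total 5).
CH(CHO): aldehyde, 1 C=O (running total 6).
CH(COOH): carboxylic acid, 1 C=O (running total 7).
CH(NHCOCH3): amide, 1 C=O (running total 8).

8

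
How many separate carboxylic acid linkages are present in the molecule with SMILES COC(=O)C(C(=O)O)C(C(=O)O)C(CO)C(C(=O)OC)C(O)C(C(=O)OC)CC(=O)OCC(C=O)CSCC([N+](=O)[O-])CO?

Taking each segment in turn:
  CH3OOC: CH3O–C(=O)–: carbonyl C bonded to C and to –OCH3 → ester (not ketone + ether).
  CH(COOH): pendant –COOH: carbonyl C bonded to C and –OH → carboxylic acid.
  CH(COOH): pendant –COOH: carbonyl C bonded to C and –OH → carboxylic acid.
  CH(CH2OH): pendant –CH2OH on an sp³ backbone C → alcohol.
  CH(COOCH3): pendant –COOCH3: carbonyl C bonded to C and –OCH3 → ester.
  CH(OH): –OH on an sp³ carbon → alcohol (secondary).
  CH(COOCH3): pendant –COOCH3: carbonyl C bonded to C and –OCH3 → ester.
  CH2COOCH2: –C(=O)–O–C with C on the carbonyl side → ester.
  CH(CHO): pendant –CHO: carbonyl C bonded to C and H → aldehyde.
  CH2SCH2: C–S–C linkage → sulfide (thioether).
  CH(NO2): –NO2 on an sp³ carbon → nitro (the N=O is not a carbonyl).
  CH2OH: –OH on an sp³ carbon → alcohol.
Carboxylic acid appears at: CH(COOH), CH(COOH) → 2.

2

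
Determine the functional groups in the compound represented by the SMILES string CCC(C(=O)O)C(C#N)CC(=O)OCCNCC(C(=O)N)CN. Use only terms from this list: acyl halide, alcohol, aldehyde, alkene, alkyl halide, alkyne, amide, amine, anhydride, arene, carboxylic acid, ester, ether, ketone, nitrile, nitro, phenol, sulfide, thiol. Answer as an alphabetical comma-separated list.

Working along the chain:
  CH(COOH): pendant –COOH: carbonyl C bonded to C and –OH → carboxylic acid.
  CH(CN): pendant –C≡N: nitrile.
  CH2COOCH2: –C(=O)–O–C with C on the carbonyl side → ester.
  CH2NHCH2: C–N–C with sp³ carbons and no adjacent C=O → amine (secondary).
  CH(CONH2): pendant –CONH2: carbonyl C bonded to C and N → amide.
  CH2NH2: –NH2 on an sp³ carbon with no adjacent C=O → amine.

amide, amine, carboxylic acid, ester, nitrile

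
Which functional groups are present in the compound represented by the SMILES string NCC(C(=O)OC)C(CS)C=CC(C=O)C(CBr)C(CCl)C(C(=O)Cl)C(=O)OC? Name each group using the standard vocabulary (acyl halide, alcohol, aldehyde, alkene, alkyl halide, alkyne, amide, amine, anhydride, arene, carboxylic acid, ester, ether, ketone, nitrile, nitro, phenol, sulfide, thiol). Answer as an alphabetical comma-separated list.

–NH2 on an sp³ carbon with no adjacent C=O → amine.
pendant –COOCH3: carbonyl C bonded to C and –OCH3 → ester.
pendant –CH2SH → thiol.
C=C double bond → alkene.
pendant –CHO: carbonyl C bonded to C and H → aldehyde.
pendant –CH2X: halogen on sp³ carbon → alkyl halide.
pendant –CH2X: halogen on sp³ carbon → alkyl halide.
pendant –C(=O)X: carbonyl C bonded to C and halogen → acyl halide.
–C(=O)OCH3: carbonyl C bonded to C and to –OCH3 → ester (not ketone + ether).

acyl halide, aldehyde, alkene, alkyl halide, amine, ester, thiol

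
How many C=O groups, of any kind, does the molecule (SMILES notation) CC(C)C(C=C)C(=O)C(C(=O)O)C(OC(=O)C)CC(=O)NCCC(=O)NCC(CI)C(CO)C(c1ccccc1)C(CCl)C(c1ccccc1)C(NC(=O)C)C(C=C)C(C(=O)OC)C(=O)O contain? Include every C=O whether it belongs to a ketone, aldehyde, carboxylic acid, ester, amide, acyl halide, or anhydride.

CO: ketone, 1 C=O (running total 1).
CH(COOH): carboxylic acid, 1 C=O (running total 2).
CH(OCOCH3): ester, 1 C=O (running total 3).
CH2CONHCH2: amide, 1 C=O (running total 4).
CH2CONHCH2: amide, 1 C=O (running total 5).
CH(NHCOCH3): amide, 1 C=O (running total 6).
CH(COOCH3): ester, 1 C=O (running total 7).
COOH: carboxylic acid, 1 C=O (running total 8).

8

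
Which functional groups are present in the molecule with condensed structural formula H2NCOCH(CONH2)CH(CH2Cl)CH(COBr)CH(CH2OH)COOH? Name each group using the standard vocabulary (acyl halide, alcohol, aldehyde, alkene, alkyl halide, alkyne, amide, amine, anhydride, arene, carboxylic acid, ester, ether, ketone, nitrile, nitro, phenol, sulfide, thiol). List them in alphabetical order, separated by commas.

Working along the chain:
  H2NCO: –C(=O)NH2: carbonyl C bonded to C and to N → amide (the N is not a separate amine).
  CH(CONH2): pendant –CONH2: carbonyl C bonded to C and N → amide.
  CH(CH2Cl): pendant –CH2X: halogen on sp³ carbon → alkyl halide.
  CH(COBr): pendant –C(=O)X: carbonyl C bonded to C and halogen → acyl halide.
  CH(CH2OH): pendant –CH2OH on an sp³ backbone C → alcohol.
  COOH: –COOH: carbonyl C bonded to –OH and C → carboxylic acid (the –OH is not a separate alcohol).

acyl halide, alcohol, alkyl halide, amide, carboxylic acid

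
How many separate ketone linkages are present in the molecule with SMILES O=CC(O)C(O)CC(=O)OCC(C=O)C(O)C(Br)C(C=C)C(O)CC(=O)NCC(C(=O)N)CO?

terminal –CHO: carbonyl C bonded to H and C → aldehyde.
–OH on an sp³ carbon → alcohol (secondary).
–OH on an sp³ carbon → alcohol (secondary).
–C(=O)–O–C with C on the carbonyl side → ester.
pendant –CHO: carbonyl C bonded to C and H → aldehyde.
–OH on an sp³ carbon → alcohol (secondary).
halogen on an sp³ carbon → alkyl halide.
pendant –CH=CH2: C=C double bond → alkene.
–OH on an sp³ carbon → alcohol (secondary).
–C(=O)–N– linkage → amide (the N is not an amine).
pendant –CONH2: carbonyl C bonded to C and N → amide.
–OH on an sp³ carbon → alcohol.
No segment is a ketone: OHC is aldehyde, not ketone; CH2COOCH2 is ester, not ketone; CH(CHO) is aldehyde, not ketone. → 0.

0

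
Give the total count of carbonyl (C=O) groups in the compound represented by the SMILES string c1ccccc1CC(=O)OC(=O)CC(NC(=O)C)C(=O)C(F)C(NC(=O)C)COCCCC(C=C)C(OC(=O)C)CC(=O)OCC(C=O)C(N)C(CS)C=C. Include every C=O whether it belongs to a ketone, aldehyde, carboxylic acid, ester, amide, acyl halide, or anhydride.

CH2CO-O-COCH2: anhydride, 2 C=O (running total 2).
CH(NHCOCH3): amide, 1 C=O (running total 3).
CO: ketone, 1 C=O (running total 4).
CH(NHCOCH3): amide, 1 C=O (running total 5).
CH(OCOCH3): ester, 1 C=O (running total 6).
CH2COOCH2: ester, 1 C=O (running total 7).
CH(CHO): aldehyde, 1 C=O (running total 8).

8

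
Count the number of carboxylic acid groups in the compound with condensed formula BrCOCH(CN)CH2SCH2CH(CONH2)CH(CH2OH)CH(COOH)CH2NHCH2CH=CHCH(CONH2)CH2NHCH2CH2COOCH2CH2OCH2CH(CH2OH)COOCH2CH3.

1

Taking each segment in turn:
  BrCO: –C(=O)Br: carbonyl C bonded to C and to a halogen → acyl halide (not alkyl halide).
  CH(CN): pendant –C≡N: nitrile.
  CH2SCH2: C–S–C linkage → sulfide (thioether).
  CH(CONH2): pendant –CONH2: carbonyl C bonded to C and N → amide.
  CH(CH2OH): pendant –CH2OH on an sp³ backbone C → alcohol.
  CH(COOH): pendant –COOH: carbonyl C bonded to C and –OH → carboxylic acid.
  CH2NHCH2: C–N–C with sp³ carbons and no adjacent C=O → amine (secondary).
  CH=CH: C=C double bond → alkene.
  CH(CONH2): pendant –CONH2: carbonyl C bonded to C and N → amide.
  CH2NHCH2: C–N–C with sp³ carbons and no adjacent C=O → amine (secondary).
  CH2COOCH2: –C(=O)–O–C with C on the carbonyl side → ester.
  CH2OCH2: C–O–C with sp³ carbons on both sides and no adjacent C=O → ether.
  CH(CH2OH): pendant –CH2OH on an sp³ backbone C → alcohol.
  COOCH2CH3: –C(=O)OCH2CH3: carbonyl C bonded to C and to –OEt → ester.
Carboxylic acid appears at: CH(COOH) → 1.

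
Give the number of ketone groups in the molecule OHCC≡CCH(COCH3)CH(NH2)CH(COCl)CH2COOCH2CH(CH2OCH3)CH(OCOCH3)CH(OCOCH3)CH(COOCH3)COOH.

terminal –CHO: carbonyl C bonded to H and C → aldehyde.
C≡C triple bond → alkyne.
pendant –COCH3: carbonyl C bonded to two carbons → ketone.
–NH2 on an sp³ carbon with no adjacent C=O → amine.
pendant –C(=O)X: carbonyl C bonded to C and halogen → acyl halide.
–C(=O)–O–C with C on the carbonyl side → ester.
pendant –CH2OCH3: C–O–C linkage → ether.
pendant –OC(=O)CH3: an acyloxy group → ester.
pendant –OC(=O)CH3: an acyloxy group → ester.
pendant –COOCH3: carbonyl C bonded to C and –OCH3 → ester.
–COOH: carbonyl C bonded to –OH and C → carboxylic acid (the –OH is not a separate alcohol).
Ketone appears at: CH(COCH3) → 1.

1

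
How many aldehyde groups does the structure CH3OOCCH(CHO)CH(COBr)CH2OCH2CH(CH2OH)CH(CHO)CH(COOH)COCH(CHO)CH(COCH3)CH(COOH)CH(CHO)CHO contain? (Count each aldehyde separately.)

5

CH3O–C(=O)–: carbonyl C bonded to C and to –OCH3 → ester (not ketone + ether).
pendant –CHO: carbonyl C bonded to C and H → aldehyde.
pendant –C(=O)X: carbonyl C bonded to C and halogen → acyl halide.
C–O–C with sp³ carbons on both sides and no adjacent C=O → ether.
pendant –CH2OH on an sp³ backbone C → alcohol.
pendant –CHO: carbonyl C bonded to C and H → aldehyde.
pendant –COOH: carbonyl C bonded to C and –OH → carboxylic acid.
–C(=O)– with carbon on both sides → ketone.
pendant –CHO: carbonyl C bonded to C and H → aldehyde.
pendant –COCH3: carbonyl C bonded to two carbons → ketone.
pendant –COOH: carbonyl C bonded to C and –OH → carboxylic acid.
pendant –CHO: carbonyl C bonded to C and H → aldehyde.
terminal –CHO: carbonyl C bonded to H and C → aldehyde.
Aldehyde appears at: CH(CHO), CH(CHO), CH(CHO), CH(CHO), CHO → 5.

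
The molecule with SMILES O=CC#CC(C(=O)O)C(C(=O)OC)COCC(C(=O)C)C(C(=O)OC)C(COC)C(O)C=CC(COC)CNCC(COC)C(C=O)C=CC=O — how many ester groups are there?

2

Reading the structure from left to right:
  OHC: terminal –CHO: carbonyl C bonded to H and C → aldehyde.
  C≡C: C≡C triple bond → alkyne.
  CH(COOH): pendant –COOH: carbonyl C bonded to C and –OH → carboxylic acid.
  CH(COOCH3): pendant –COOCH3: carbonyl C bonded to C and –OCH3 → ester.
  CH2OCH2: C–O–C with sp³ carbons on both sides and no adjacent C=O → ether.
  CH(COCH3): pendant –COCH3: carbonyl C bonded to two carbons → ketone.
  CH(COOCH3): pendant –COOCH3: carbonyl C bonded to C and –OCH3 → ester.
  CH(CH2OCH3): pendant –CH2OCH3: C–O–C linkage → ether.
  CH(OH): –OH on an sp³ carbon → alcohol (secondary).
  CH=CH: C=C double bond → alkene.
  CH(CH2OCH3): pendant –CH2OCH3: C–O–C linkage → ether.
  CH2NHCH2: C–N–C with sp³ carbons and no adjacent C=O → amine (secondary).
  CH(CH2OCH3): pendant –CH2OCH3: C–O–C linkage → ether.
  CH(CHO): pendant –CHO: carbonyl C bonded to C and H → aldehyde.
  CH=CH: C=C double bond → alkene.
  CHO: terminal –CHO: carbonyl C bonded to H and C → aldehyde.
Ester appears at: CH(COOCH3), CH(COOCH3) → 2.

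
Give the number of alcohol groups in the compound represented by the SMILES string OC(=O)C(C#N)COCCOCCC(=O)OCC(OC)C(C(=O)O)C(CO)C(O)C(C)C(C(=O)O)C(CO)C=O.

Reading the structure from left to right:
  HOOC: –COOH: carbonyl C bonded to –OH and C → carboxylic acid (the –OH is not a separate alcohol).
  CH(CN): pendant –C≡N: nitrile.
  CH2OCH2: C–O–C with sp³ carbons on both sides and no adjacent C=O → ether.
  CH2OCH2: C–O–C with sp³ carbons on both sides and no adjacent C=O → ether.
  CH2COOCH2: –C(=O)–O–C with C on the carbonyl side → ester.
  CH(OCH3): pendant –OCH3: C–O–C with sp³ C, no adjacent C=O → ether.
  CH(COOH): pendant –COOH: carbonyl C bonded to C and –OH → carboxylic acid.
  CH(CH2OH): pendant –CH2OH on an sp³ backbone C → alcohol.
  CH(OH): –OH on an sp³ carbon → alcohol (secondary).
  CH(COOH): pendant –COOH: carbonyl C bonded to C and –OH → carboxylic acid.
  CH(CH2OH): pendant –CH2OH on an sp³ backbone C → alcohol.
  CHO: terminal –CHO: carbonyl C bonded to H and C → aldehyde.
Alcohol appears at: CH(CH2OH), CH(OH), CH(CH2OH) → 3.

3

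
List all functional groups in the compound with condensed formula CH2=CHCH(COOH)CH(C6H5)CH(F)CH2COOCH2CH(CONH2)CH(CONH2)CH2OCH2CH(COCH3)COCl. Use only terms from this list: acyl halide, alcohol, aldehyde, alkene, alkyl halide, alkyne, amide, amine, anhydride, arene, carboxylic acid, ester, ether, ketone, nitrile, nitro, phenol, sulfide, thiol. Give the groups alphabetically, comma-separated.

C=C double bond → alkene.
pendant –COOH: carbonyl C bonded to C and –OH → carboxylic acid.
pendant –C6H5: benzene ring → arene.
halogen on an sp³ carbon → alkyl halide.
–C(=O)–O–C with C on the carbonyl side → ester.
pendant –CONH2: carbonyl C bonded to C and N → amide.
pendant –CONH2: carbonyl C bonded to C and N → amide.
C–O–C with sp³ carbons on both sides and no adjacent C=O → ether.
pendant –COCH3: carbonyl C bonded to two carbons → ketone.
–C(=O)Cl: carbonyl C bonded to C and to a halogen → acyl halide (not alkyl halide).

acyl halide, alkene, alkyl halide, amide, arene, carboxylic acid, ester, ether, ketone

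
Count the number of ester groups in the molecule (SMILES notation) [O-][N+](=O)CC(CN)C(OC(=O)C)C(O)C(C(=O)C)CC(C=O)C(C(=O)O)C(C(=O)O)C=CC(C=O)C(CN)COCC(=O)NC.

1

Taking each segment in turn:
  O2NCH2: –NO2 on carbon → nitro group.
  CH(CH2NH2): pendant –CH2NH2: N on sp³ C, no adjacent C=O → amine.
  CH(OCOCH3): pendant –OC(=O)CH3: an acyloxy group → ester.
  CH(OH): –OH on an sp³ carbon → alcohol (secondary).
  CH(COCH3): pendant –COCH3: carbonyl C bonded to two carbons → ketone.
  CH(CHO): pendant –CHO: carbonyl C bonded to C and H → aldehyde.
  CH(COOH): pendant –COOH: carbonyl C bonded to C and –OH → carboxylic acid.
  CH(COOH): pendant –COOH: carbonyl C bonded to C and –OH → carboxylic acid.
  CH=CH: C=C double bond → alkene.
  CH(CHO): pendant –CHO: carbonyl C bonded to C and H → aldehyde.
  CH(CH2NH2): pendant –CH2NH2: N on sp³ C, no adjacent C=O → amine.
  CH2OCH2: C–O–C with sp³ carbons on both sides and no adjacent C=O → ether.
  CONHCH3: –C(=O)NHCH3: carbonyl C bonded to C and to N → amide (the N is not an amine).
Ester appears at: CH(OCOCH3) → 1.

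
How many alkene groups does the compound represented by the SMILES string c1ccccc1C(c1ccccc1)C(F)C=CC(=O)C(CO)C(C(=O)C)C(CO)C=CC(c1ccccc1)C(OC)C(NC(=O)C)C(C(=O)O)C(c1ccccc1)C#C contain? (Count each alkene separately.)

2

Working along the chain:
  C6H5: C6H5– phenyl ring → arene.
  CH(C6H5): pendant –C6H5: benzene ring → arene.
  CH(F): halogen on an sp³ carbon → alkyl halide.
  CH=CH: C=C double bond → alkene.
  CO: –C(=O)– with carbon on both sides → ketone.
  CH(CH2OH): pendant –CH2OH on an sp³ backbone C → alcohol.
  CH(COCH3): pendant –COCH3: carbonyl C bonded to two carbons → ketone.
  CH(CH2OH): pendant –CH2OH on an sp³ backbone C → alcohol.
  CH=CH: C=C double bond → alkene.
  CH(C6H5): pendant –C6H5: benzene ring → arene.
  CH(OCH3): pendant –OCH3: C–O–C with sp³ C, no adjacent C=O → ether.
  CH(NHCOCH3): pendant –NHC(=O)CH3: N bonded to a carbonyl → amide (not amine).
  CH(COOH): pendant –COOH: carbonyl C bonded to C and –OH → carboxylic acid.
  CH(C6H5): pendant –C6H5: benzene ring → arene.
  C≡CH: C≡C triple bond → alkyne.
Alkene appears at: CH=CH, CH=CH → 2.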